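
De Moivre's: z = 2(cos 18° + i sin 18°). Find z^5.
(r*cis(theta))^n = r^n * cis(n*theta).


r^5 = 2^5 = 32
n*theta = 5*18° = 90° = 90° (mod 360)
a = 32*cos(90°) = 0
b = 32*sin(90°) = 32.0000

32 cis(90°) = 0 + 32.0000i


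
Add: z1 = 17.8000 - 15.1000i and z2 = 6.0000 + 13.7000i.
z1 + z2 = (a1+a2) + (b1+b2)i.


Real: 17.8 + 6 = 23.8
Imag: -15.1 + 13.7 = -1.4

23.8000 - 1.4000i


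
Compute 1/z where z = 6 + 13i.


|z|^2 = 36+169 = 205
1/z = (6 - 13i)/205

1/z = 0.0293 - 0.0634i


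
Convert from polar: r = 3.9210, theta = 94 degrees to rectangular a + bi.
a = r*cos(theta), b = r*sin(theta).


a = 3.9210*cos(94°) = 3.9210*(-0.06976) = -0.2735
b = 3.9210*sin(94°) = 3.9210*0.99756 = 3.9114

-0.2735 + 3.9114i


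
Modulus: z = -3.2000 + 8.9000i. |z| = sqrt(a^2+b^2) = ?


|z| = sqrt((-3.2)^2 + 8.9^2) = sqrt(10.24 + 79.21) = sqrt(89.45) = 9.4578

|z| = 9.4578


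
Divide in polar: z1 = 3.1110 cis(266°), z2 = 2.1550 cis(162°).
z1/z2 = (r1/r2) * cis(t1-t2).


r = 3.1110 / 2.1550 = 1.4436
theta = 266° - 162° = 104° = 104° (mod 360)

1.4436 cis(104°)


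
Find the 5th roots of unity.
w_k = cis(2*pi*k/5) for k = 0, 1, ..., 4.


The 5th roots of unity are cis(360k/5°) for k=0..4
Angle step = 360/5 = 72°
Primitive root: cis(72°)
Primitive root = 0.3090 + 0.9511i

5 roots at angles: 0°, 72°, 144°, 216°, 288°


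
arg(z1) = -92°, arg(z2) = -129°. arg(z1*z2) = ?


arg(z1*z2) = -92° - 129° = -221°
Normalized to (-180°, 180°]: 139°

139°


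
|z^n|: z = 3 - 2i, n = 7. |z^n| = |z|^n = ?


|z| = sqrt(9+4) = sqrt(13) = 3.6056
|z^7| = |z|^7 = (sqrt(13))^7 = 13^3 * sqrt(13) = 2197*sqrt(13)

|z^7| = 2197*sqrt(13) ≈ 7921.3962


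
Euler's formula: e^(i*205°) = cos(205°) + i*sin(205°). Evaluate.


cos(205°) = -0.9063
sin(205°) = -0.4226

e^(i*205°) = -0.9063 - 0.4226i


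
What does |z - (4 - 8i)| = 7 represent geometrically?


|z - z0| = r is a circle with center z0 and radius r.
Center = (4, -8), radius = 7

Circle with center (4, -8) and radius 7


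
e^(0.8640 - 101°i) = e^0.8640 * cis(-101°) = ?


e^0.8640 = 2.3726
cos(-101°) = -0.1908
sin(-101°) = -0.98163
Real = 2.3726*(-0.1908) = -0.4527
Imag = 2.3726*(-0.98163) = -2.3290

-0.4527 - 2.3290i


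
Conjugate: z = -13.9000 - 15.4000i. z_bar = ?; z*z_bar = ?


z_bar = -13.9000 + 15.4000i
z*z_bar = (-13.9)^2 + (-15.4)^2 = 193.21 + 237.16 = 430.37

z_bar = -13.9000 + 15.4000i, z*z_bar = 430.37


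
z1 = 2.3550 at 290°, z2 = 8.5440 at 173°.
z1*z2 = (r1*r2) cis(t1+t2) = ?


r = 2.3550 * 8.5440 = 20.1211
theta = 290° + 173° = 463° = 103° (mod 360)

20.1211 cis(103°)


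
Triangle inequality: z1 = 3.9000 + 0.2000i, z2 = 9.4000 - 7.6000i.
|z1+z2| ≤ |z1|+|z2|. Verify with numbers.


|z1| = sqrt(3.9^2 + 0.2^2) = sqrt(15.25) = 3.9051
|z2| = sqrt(9.4^2 + (-7.6)^2) = sqrt(146.12) = 12.0880
z1+z2 = 13.3000 - 7.4000i
|z1+z2| = sqrt(231.65) = 15.2201
|z1|+|z2| = 3.9051 + 12.0880 = 15.9931

|z1+z2| = 15.2201 ≤ |z1|+|z2| = 15.9931 (verified)


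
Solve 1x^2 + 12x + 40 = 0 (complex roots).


disc = 12^2 - 4*1*40 = 144 - 160 = -16
sqrt(|disc|) = sqrt(16) = 4.0000
Real part = -12/(2*1) = -6.0000
Imag part = 4.0000/(2*1) = 2.0000

-6.0000 ± 2.0000i


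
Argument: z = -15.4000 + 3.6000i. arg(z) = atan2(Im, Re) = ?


Re = -15.4, Im = 3.6
arg = atan2(3.6, -15.4) = 166.8425 degrees

arg(z) = 166.8425 degrees


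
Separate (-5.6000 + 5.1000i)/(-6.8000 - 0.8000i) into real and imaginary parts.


Multiply by conjugate: (-5.6000 + 5.1000i)(-6.8000 + 0.8000i) / ((-6.8)^2 + (-0.8)^2)
Numerator real = -5.6*(-6.8) + 5.1*(-0.8) = 34
Numerator imag = 5.1*(-6.8) - (-5.6)*(-0.8) = -39.16
Denominator = 46.88
Re(z) = 34/46.88 = 0.7253
Im(z) = -39.16/46.88 = -0.8353

Re(z) = 0.7253, Im(z) = -0.8353


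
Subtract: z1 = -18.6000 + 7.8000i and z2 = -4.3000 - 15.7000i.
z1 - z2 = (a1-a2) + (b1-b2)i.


Real: -18.6 + 4.3 = -14.3
Imag: 7.8 + 15.7 = 23.5

-14.3000 + 23.5000i


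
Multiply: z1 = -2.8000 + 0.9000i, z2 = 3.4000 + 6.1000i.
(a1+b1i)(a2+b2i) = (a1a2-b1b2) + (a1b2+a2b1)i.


Real = -2.8*3.4 - 0.9*6.1 = -9.52 - 5.49 = -15.01
Imag = -2.8*6.1 + 3.4*0.9 = -17.08 + 3.06 = -14.02

-15.0100 - 14.0200i


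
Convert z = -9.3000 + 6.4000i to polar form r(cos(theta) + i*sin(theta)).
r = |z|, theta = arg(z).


r = sqrt(86.49+40.96) = sqrt(127.45) = 11.2894
theta = atan2(6.4, -9.3) = 145.4653 degrees

r = 11.2894, theta = 145.4653 degrees


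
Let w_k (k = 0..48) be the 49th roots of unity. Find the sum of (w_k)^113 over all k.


The roots are w_k = w^k with w = e^(2*pi*i/49), and (w^k)^113 = (w^113)^k.
So S = 1 + u + u^2 + ... + u^(48) with u = w^113.
113 = 2*49 + 15, so 113 is not a multiple of 49: u = (w^49)^2 * w^15 = w^15 ≠ 1 (w is a primitive 49th root), while u^49 = (w^49)^113 = 1.
Geometric series: S = (1 - u^49)/(1 - u) = (1 - 1)/(1 - u) = 0

S = 0


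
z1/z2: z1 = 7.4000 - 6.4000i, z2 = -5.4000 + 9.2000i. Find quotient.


Conjugate of z2 = -5.4000 - 9.2000i
Numerator: (7.4000 - 6.4000i)(-5.4000 - 9.2000i) = -98.8400 - 33.5200i
Denominator: (-5.4)^2 + 9.2^2 = 113.8
Result = (-98.8400 - 33.5200i)/113.8

-0.8685 - 0.2946i


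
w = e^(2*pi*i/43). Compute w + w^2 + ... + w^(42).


With w = e^(2*pi*i/43), all 43 of the 43th roots of unity w^0 = 1, w, ..., w^(42) sum to 0: 1 + w + ... + w^(42) = (1 - w^43)/(1 - w) = 0 since w^43 = 1, w ≠ 1.
Removing the root 1: w + w^2 + ... + w^(42) = 0 - 1 = -1

Sum = -1


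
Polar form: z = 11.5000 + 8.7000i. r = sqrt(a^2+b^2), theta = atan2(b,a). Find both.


r = sqrt(132.25+75.69) = sqrt(207.94) = 14.4201
theta = atan2(8.7, 11.5) = 37.1083 degrees

r = 14.4201, theta = 37.1083 degrees


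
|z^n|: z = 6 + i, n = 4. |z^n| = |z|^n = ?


|z| = sqrt(36+1) = sqrt(37) = 6.0828
|z^4| = |z|^4 = (sqrt(37))^4 = 37^2 = 1369

|z^4| = 1369


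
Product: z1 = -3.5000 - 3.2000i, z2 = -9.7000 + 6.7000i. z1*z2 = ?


Real = -3.5*(-9.7) - (-3.2)*6.7 = 33.95 - (-21.44) = 55.39
Imag = -3.5*6.7 - (9.7)*(-3.2) = -23.45 + 31.04 = 7.59

55.3900 + 7.5900i


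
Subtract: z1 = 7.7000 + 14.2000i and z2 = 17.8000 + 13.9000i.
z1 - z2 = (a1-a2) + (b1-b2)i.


Real: 7.7 - 17.8 = -10.1
Imag: 14.2 - 13.9 = 0.3

-10.1000 + 0.3000i


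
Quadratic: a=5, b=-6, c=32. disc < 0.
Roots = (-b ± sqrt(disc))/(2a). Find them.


disc = (-6)^2 - 4*5*32 = 36 - 640 = -604
sqrt(|disc|) = sqrt(604) = 24.5764
Real part = 6/(2*5) = 0.6000
Imag part = 24.5764/(2*5) = 2.4576

0.6000 ± 2.4576i


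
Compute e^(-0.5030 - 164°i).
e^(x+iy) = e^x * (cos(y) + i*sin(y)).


e^-0.5030 = 0.6047
cos(-164°) = -0.9613
sin(-164°) = -0.2756
Real = 0.6047*(-0.9613) = -0.5813
Imag = 0.6047*(-0.2756) = -0.1667

-0.5813 - 0.1667i


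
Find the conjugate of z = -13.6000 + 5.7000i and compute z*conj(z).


z_bar = -13.6000 - 5.7000i
z*z_bar = (-13.6)^2 + 5.7^2 = 184.96 + 32.49 = 217.45

z_bar = -13.6000 - 5.7000i, z*z_bar = 217.45


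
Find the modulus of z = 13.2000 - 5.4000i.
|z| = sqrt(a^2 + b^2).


|z| = sqrt(13.2^2 + (-5.4)^2) = sqrt(174.24 + 29.16) = sqrt(203.4) = 14.2618

|z| = 14.2618


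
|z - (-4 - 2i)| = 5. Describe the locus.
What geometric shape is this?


|z - z0| = r is a circle with center z0 and radius r.
Center = (-4, -2), radius = 5

Circle with center (-4, -2) and radius 5


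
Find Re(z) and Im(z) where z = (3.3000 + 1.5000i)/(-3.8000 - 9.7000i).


Multiply by conjugate: (3.3000 + 1.5000i)(-3.8000 + 9.7000i) / ((-3.8)^2 + (-9.7)^2)
Numerator real = 3.3*(-3.8) + 1.5*(-9.7) = -27.09
Numerator imag = 1.5*(-3.8) - 3.3*(-9.7) = 26.31
Denominator = 108.53
Re(z) = -27.09/108.53 = -0.2496
Im(z) = 26.31/108.53 = 0.2424

Re(z) = -0.2496, Im(z) = 0.2424


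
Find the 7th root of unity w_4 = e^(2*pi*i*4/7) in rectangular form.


Angle = 360*4/7 = 205.7143°
a = cos(205.7143°) = -0.9010
b = sin(205.7143°) = -0.4339

-0.9010 - 0.4339i


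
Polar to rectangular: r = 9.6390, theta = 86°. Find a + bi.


a = 9.6390*cos(86°) = 9.6390*0.06976 = 0.6724
b = 9.6390*sin(86°) = 9.6390*0.99756 = 9.6155

0.6724 + 9.6155i


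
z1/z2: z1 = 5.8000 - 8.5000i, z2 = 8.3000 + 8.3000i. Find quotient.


Conjugate of z2 = 8.3000 - 8.3000i
Numerator: (5.8000 - 8.5000i)(8.3000 - 8.3000i) = -22.4100 - 118.6900i
Denominator: 8.3^2 + 8.3^2 = 137.78
Result = (-22.4100 - 118.6900i)/137.78

-0.1627 - 0.8614i


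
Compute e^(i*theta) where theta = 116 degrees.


cos(116°) = -0.4384
sin(116°) = 0.8988

e^(i*116°) = -0.4384 + 0.8988i


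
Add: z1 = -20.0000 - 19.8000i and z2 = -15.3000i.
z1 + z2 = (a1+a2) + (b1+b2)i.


Real: -20 + 0 = -20
Imag: -19.8 - 15.3 = -35.1

-20.0000 - 35.1000i


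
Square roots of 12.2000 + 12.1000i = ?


|z| = sqrt(148.84+146.41) = 17.1828
sqrt((|z|+a)/2) = sqrt((17.1828+12.2)/2) = sqrt(14.6914) = 3.8329
sqrt((|z|-a)/2) = sqrt((17.1828-12.2)/2) = sqrt(2.4914) = 1.5784

±(3.8329 + 1.5784i) i.e. 3.8329 + 1.5784i and -3.8329 - 1.5784i


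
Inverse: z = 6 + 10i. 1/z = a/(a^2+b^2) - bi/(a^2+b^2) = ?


|z|^2 = 36+100 = 136
1/z = (6 - 10i)/136

1/z = 0.0441 - 0.0735i


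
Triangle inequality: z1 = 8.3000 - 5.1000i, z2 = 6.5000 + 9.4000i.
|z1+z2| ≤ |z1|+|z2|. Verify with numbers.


|z1| = sqrt(8.3^2 + (-5.1)^2) = sqrt(94.9) = 9.7417
|z2| = sqrt(6.5^2 + 9.4^2) = sqrt(130.61) = 11.4285
z1+z2 = 14.8000 + 4.3000i
|z1+z2| = sqrt(237.53) = 15.4120
|z1|+|z2| = 9.7417 + 11.4285 = 21.1702

|z1+z2| = 15.4120 ≤ |z1|+|z2| = 21.1702 (verified)


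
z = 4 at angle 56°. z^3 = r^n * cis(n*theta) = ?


r^3 = 4^3 = 64
n*theta = 3*56° = 168° = 168° (mod 360)
a = 64*cos(168°) = -62.6014
b = 64*sin(168°) = 13.3063

64 cis(168°) = -62.6014 + 13.3063i


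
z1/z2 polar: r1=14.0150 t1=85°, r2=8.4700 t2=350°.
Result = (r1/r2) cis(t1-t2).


r = 14.0150 / 8.4700 = 1.6547
theta = 85° - 350° = -265° = 95° (mod 360)

1.6547 cis(95°)


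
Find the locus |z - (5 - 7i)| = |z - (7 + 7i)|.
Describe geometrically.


Equal distances means the locus is the perpendicular bisector of z1 and z2.
Midpoint = ((5+7)/2, (-7+7)/2) = (6.0000, 0)

Perpendicular bisector through (6.0000, 0)


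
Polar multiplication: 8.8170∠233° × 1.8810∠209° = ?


r = 8.8170 * 1.8810 = 16.5848
theta = 233° + 209° = 442° = 82° (mod 360)

16.5848 cis(82°)


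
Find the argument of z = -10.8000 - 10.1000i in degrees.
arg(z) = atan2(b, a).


Re = -10.8, Im = -10.1
arg = atan2(-10.1, -10.8) = -136.9183 degrees

arg(z) = -136.9183 degrees


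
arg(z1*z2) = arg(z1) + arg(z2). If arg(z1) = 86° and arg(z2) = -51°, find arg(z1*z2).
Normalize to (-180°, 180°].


arg(z1*z2) = 86° - 51° = 35°
Normalized to (-180°, 180°]: 35°

35°


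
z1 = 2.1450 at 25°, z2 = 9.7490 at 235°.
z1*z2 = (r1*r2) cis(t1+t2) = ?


r = 2.1450 * 9.7490 = 20.9116
theta = 25° + 235° = 260° = 260° (mod 360)

20.9116 cis(260°)


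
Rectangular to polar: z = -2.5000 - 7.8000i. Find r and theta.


r = sqrt(6.25+60.84) = sqrt(67.09) = 8.1908
theta = atan2(-7.8, -2.5) = -107.7713 degrees

r = 8.1908, theta = -107.7713 degrees


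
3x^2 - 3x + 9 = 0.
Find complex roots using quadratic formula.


disc = (-3)^2 - 4*3*9 = 9 - 108 = -99
sqrt(|disc|) = sqrt(99) = 9.9499
Real part = 3/(2*3) = 0.5000
Imag part = 9.9499/(2*3) = 1.6583

0.5000 ± 1.6583i


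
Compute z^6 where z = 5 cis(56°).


r^6 = 5^6 = 15625
n*theta = 6*56° = 336° = 336° (mod 360)
a = 15625*cos(336°) = 14274.1478
b = 15625*sin(336°) = -6355.2600

15625 cis(336°) = 14274.1478 - 6355.2600i


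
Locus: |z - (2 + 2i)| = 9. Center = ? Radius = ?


|z - z0| = r is a circle with center z0 and radius r.
Center = (2, 2), radius = 9

Circle with center (2, 2) and radius 9


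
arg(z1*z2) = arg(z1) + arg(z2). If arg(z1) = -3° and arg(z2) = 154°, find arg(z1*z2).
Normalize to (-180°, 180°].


arg(z1*z2) = -3° + 154° = 151°
Normalized to (-180°, 180°]: 151°

151°


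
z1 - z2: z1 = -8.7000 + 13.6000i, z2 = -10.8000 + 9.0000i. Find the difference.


Real: -8.7 + 10.8 = 2.1
Imag: 13.6 - 9 = 4.6

2.1000 + 4.6000i


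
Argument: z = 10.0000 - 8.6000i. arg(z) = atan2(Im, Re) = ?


Re = 10, Im = -8.6
arg = atan2(-8.6, 10) = -40.6955 degrees

arg(z) = -40.6955 degrees


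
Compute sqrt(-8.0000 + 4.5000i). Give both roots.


|z| = sqrt(64+20.25) = 9.1788
sqrt((|z|+a)/2) = sqrt((9.1788+(-8))/2) = sqrt(0.5894) = 0.7677
sqrt((|z|-a)/2) = sqrt((9.1788-(-8))/2) = sqrt(8.5894) = 2.9308

±(0.7677 + 2.9308i) i.e. 0.7677 + 2.9308i and -0.7677 - 2.9308i


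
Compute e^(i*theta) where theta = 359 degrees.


cos(359°) = 0.9998
sin(359°) = -0.0175

e^(i*359°) = 0.9998 - 0.0175i


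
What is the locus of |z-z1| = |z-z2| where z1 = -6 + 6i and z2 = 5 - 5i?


Equal distances means the locus is the perpendicular bisector of z1 and z2.
Midpoint = ((-6+5)/2, (6+(-5))/2) = (-0.5000, 0.5000)

Perpendicular bisector through (-0.5000, 0.5000)


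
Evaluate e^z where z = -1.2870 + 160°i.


e^-1.2870 = 0.2761
cos(160°) = -0.93969
sin(160°) = 0.342
Real = 0.2761*(-0.93969) = -0.2594
Imag = 0.2761*0.342 = 0.0944

-0.2594 + 0.0944i


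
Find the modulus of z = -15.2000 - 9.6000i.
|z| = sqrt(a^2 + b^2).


|z| = sqrt((-15.2)^2 + (-9.6)^2) = sqrt(231.04 + 92.16) = sqrt(323.2) = 17.9778

|z| = 17.9778


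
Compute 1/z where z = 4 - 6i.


|z|^2 = 16+36 = 52
1/z = (4 + 6i)/52

1/z = 0.0769 + 0.1154i


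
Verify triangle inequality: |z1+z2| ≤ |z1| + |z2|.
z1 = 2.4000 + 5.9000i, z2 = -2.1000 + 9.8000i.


|z1| = sqrt(2.4^2 + 5.9^2) = sqrt(40.57) = 6.3695
|z2| = sqrt((-2.1)^2 + 9.8^2) = sqrt(100.45) = 10.0225
z1+z2 = 0.3000 + 15.7000i
|z1+z2| = sqrt(246.58) = 15.7029
|z1|+|z2| = 6.3695 + 10.0225 = 16.3920

|z1+z2| = 15.7029 ≤ |z1|+|z2| = 16.3920 (verified)


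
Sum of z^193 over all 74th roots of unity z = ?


The roots are w_k = w^k with w = e^(2*pi*i/74), and (w^k)^193 = (w^193)^k.
So S = 1 + u + u^2 + ... + u^(73) with u = w^193.
193 = 2*74 + 45, so 193 is not a multiple of 74: u = (w^74)^2 * w^45 = w^45 ≠ 1 (w is a primitive 74th root), while u^74 = (w^74)^193 = 1.
Geometric series: S = (1 - u^74)/(1 - u) = (1 - 1)/(1 - u) = 0

S = 0


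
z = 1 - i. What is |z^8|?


|z| = sqrt(1+1) = sqrt(2) = 1.4142
|z^8| = |z|^8 = (sqrt(2))^8 = 2^4 = 16

|z^8| = 16


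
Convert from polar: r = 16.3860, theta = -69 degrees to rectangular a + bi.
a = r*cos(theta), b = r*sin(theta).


a = 16.3860*cos(-69°) = 16.3860*0.358368 = 5.8722
b = 16.3860*sin(-69°) = 16.3860*(-0.93358) = -15.2976

5.8722 - 15.2976i


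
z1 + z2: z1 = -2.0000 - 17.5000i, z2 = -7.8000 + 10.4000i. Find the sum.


Real: -2 - 7.8 = -9.8
Imag: -17.5 + 10.4 = -7.1

-9.8000 - 7.1000i


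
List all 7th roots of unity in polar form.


The 7th roots of unity are cis(360k/7°) for k=0..6
Angle step = 360/7 = 51.4286°
Primitive root: cis(51.4286°)
Primitive root = 0.6235 + 0.7818i

7 roots at angles: 0°, 51.4286°, 102.8571°, 154.2857°, 205.7143°, 257.1429°, 308.5714°


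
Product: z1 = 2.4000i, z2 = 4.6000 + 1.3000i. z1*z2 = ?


Real = 0*4.6 - 2.4*1.3 = 0 - 3.12 = -3.12
Imag = 0*1.3 + 4.6*2.4 = 0 + 11.04 = 11.04

-3.1200 + 11.0400i


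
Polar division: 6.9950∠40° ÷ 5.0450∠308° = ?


r = 6.9950 / 5.0450 = 1.3865
theta = 40° - 308° = -268° = 92° (mod 360)

1.3865 cis(92°)


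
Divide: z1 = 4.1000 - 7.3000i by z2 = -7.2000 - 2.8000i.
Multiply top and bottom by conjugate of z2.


Conjugate of z2 = -7.2000 + 2.8000i
Numerator: (4.1000 - 7.3000i)(-7.2000 + 2.8000i) = -9.0800 + 64.0400i
Denominator: (-7.2)^2 + (-2.8)^2 = 59.68
Result = (-9.0800 + 64.0400i)/59.68

-0.1521 + 1.0731i


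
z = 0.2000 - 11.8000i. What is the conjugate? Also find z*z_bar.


z_bar = 0.2000 + 11.8000i
z*z_bar = 0.2^2 + (-11.8)^2 = 0.04 + 139.24 = 139.28

z_bar = 0.2000 + 11.8000i, z*z_bar = 139.28


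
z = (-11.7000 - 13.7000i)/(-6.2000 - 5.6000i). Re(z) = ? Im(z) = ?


Multiply by conjugate: (-11.7000 - 13.7000i)(-6.2000 + 5.6000i) / ((-6.2)^2 + (-5.6)^2)
Numerator real = -11.7*(-6.2) - (13.7)*(-5.6) = 149.26
Numerator imag = -13.7*(-6.2) - (-11.7)*(-5.6) = 19.42
Denominator = 69.8
Re(z) = 149.26/69.8 = 2.1384
Im(z) = 19.42/69.8 = 0.2782

Re(z) = 2.1384, Im(z) = 0.2782


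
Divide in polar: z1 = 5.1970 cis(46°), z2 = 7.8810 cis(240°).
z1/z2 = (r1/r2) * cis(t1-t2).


r = 5.1970 / 7.8810 = 0.6594
theta = 46° - 240° = -194° = 166° (mod 360)

0.6594 cis(166°)


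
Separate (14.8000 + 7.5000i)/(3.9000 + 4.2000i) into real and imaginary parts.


Multiply by conjugate: (14.8000 + 7.5000i)(3.9000 - 4.2000i) / (3.9^2 + 4.2^2)
Numerator real = 14.8*3.9 + 7.5*4.2 = 89.22
Numerator imag = 7.5*3.9 - 14.8*4.2 = -32.91
Denominator = 32.85
Re(z) = 89.22/32.85 = 2.7160
Im(z) = -32.91/32.85 = -1.0018

Re(z) = 2.7160, Im(z) = -1.0018


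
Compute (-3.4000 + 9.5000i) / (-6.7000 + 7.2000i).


Conjugate of z2 = -6.7000 - 7.2000i
Numerator: (-3.4000 + 9.5000i)(-6.7000 - 7.2000i) = 91.1800 - 39.1700i
Denominator: (-6.7)^2 + 7.2^2 = 96.73
Result = (91.1800 - 39.1700i)/96.73

0.9426 - 0.4049i


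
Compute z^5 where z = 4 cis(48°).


r^5 = 4^5 = 1024
n*theta = 5*48° = 240° = 240° (mod 360)
a = 1024*cos(240°) = -512.0000
b = 1024*sin(240°) = -886.8100

1024 cis(240°) = -512.0000 - 886.8100i


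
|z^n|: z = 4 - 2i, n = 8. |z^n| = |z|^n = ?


|z| = sqrt(16+4) = sqrt(20) = 4.4721
|z^8| = |z|^8 = (sqrt(20))^8 = 20^4 = 160000

|z^8| = 160000


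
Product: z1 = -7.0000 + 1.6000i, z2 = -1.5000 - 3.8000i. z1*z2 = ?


Real = -7*(-1.5) - 1.6*(-3.8) = 10.5 - (-6.08) = 16.58
Imag = -7*(-3.8) - (1.5)*1.6 = 26.6 - (2.4) = 24.2

16.5800 + 24.2000i


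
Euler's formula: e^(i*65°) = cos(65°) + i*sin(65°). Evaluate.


cos(65°) = 0.4226
sin(65°) = 0.9063

e^(i*65°) = 0.4226 + 0.9063i


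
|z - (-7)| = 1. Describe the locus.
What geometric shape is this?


|z - z0| = r is a circle with center z0 and radius r.
Center = (-7, 0), radius = 1

Circle with center (-7, 0) and radius 1


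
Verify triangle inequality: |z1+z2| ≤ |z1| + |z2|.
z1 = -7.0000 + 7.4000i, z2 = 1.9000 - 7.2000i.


|z1| = sqrt((-7)^2 + 7.4^2) = sqrt(103.76) = 10.1863
|z2| = sqrt(1.9^2 + (-7.2)^2) = sqrt(55.45) = 7.4465
z1+z2 = -5.1000 + 0.2000i
|z1+z2| = sqrt(26.05) = 5.1039
|z1|+|z2| = 10.1863 + 7.4465 = 17.6328

|z1+z2| = 5.1039 ≤ |z1|+|z2| = 17.6328 (verified)


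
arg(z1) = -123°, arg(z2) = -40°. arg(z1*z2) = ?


arg(z1*z2) = -123° - 40° = -163°
Normalized to (-180°, 180°]: -163°

-163°


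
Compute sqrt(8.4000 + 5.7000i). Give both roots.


|z| = sqrt(70.56+32.49) = 10.1514
sqrt((|z|+a)/2) = sqrt((10.1514+8.4)/2) = sqrt(9.2757) = 3.0456
sqrt((|z|-a)/2) = sqrt((10.1514-8.4)/2) = sqrt(0.8757) = 0.9358

±(3.0456 + 0.9358i) i.e. 3.0456 + 0.9358i and -3.0456 - 0.9358i


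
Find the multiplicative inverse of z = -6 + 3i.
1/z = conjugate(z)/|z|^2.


|z|^2 = 36+9 = 45
1/z = (-6 - 3i)/45

1/z = -0.1333 - 0.0667i


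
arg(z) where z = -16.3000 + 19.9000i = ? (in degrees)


Re = -16.3, Im = 19.9
arg = atan2(19.9, -16.3) = 129.3208 degrees

arg(z) = 129.3208 degrees


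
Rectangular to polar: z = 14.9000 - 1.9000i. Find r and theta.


r = sqrt(222.01+3.61) = sqrt(225.62) = 15.0207
theta = atan2(-1.9, 14.9) = -7.2670 degrees

r = 15.0207, theta = -7.2670 degrees


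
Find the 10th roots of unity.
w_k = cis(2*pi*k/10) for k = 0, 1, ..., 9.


The 10th roots of unity are cis(360k/10°) for k=0..9
Angle step = 360/10 = 36°
Primitive root: cis(36°)
Primitive root = 0.8090 + 0.5878i

10 roots at angles: 0°, 36°, 72°, 108°, 144°, 180°, 216°, 252°, 288°, 324°


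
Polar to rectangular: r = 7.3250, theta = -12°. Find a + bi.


a = 7.3250*cos(-12°) = 7.3250*0.97815 = 7.1649
b = 7.3250*sin(-12°) = 7.3250*(-0.207912) = -1.5230

7.1649 - 1.5230i


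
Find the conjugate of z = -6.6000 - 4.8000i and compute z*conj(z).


z_bar = -6.6000 + 4.8000i
z*z_bar = (-6.6)^2 + (-4.8)^2 = 43.56 + 23.04 = 66.6

z_bar = -6.6000 + 4.8000i, z*z_bar = 66.6


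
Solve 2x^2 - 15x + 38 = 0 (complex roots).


disc = (-15)^2 - 4*2*38 = 225 - 304 = -79
sqrt(|disc|) = sqrt(79) = 8.8882
Real part = 15/(2*2) = 3.7500
Imag part = 8.8882/(2*2) = 2.2220

3.7500 ± 2.2220i


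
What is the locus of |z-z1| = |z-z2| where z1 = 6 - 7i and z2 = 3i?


Equal distances means the locus is the perpendicular bisector of z1 and z2.
Midpoint = ((6+0)/2, (-7+3)/2) = (3.0000, -2.0000)

Perpendicular bisector through (3.0000, -2.0000)


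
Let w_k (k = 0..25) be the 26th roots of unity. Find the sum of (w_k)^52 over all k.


The roots are w_k = w^k with w = e^(2*pi*i/26), and (w^k)^52 = (w^52)^k.
So S = 1 + u + u^2 + ... + u^(25) with u = w^52.
52 = 2*26 + 0, so 52 is a multiple of 26 and u = (w^26)^2 = 1.
Every one of the 26 terms equals 1: S = 26

S = 26


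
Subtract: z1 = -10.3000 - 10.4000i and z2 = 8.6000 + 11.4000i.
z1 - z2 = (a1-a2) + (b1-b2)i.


Real: -10.3 - 8.6 = -18.9
Imag: -10.4 - 11.4 = -21.8

-18.9000 - 21.8000i


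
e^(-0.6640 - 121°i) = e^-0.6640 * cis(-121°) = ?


e^-0.6640 = 0.5148
cos(-121°) = -0.515
sin(-121°) = -0.8572
Real = 0.5148*(-0.515) = -0.2651
Imag = 0.5148*(-0.8572) = -0.4413

-0.2651 - 0.4413i


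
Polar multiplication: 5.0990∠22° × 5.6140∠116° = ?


r = 5.0990 * 5.6140 = 28.6258
theta = 22° + 116° = 138° = 138° (mod 360)

28.6258 cis(138°)


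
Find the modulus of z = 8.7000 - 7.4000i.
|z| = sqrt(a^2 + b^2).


|z| = sqrt(8.7^2 + (-7.4)^2) = sqrt(75.69 + 54.76) = sqrt(130.45) = 11.4215

|z| = 11.4215


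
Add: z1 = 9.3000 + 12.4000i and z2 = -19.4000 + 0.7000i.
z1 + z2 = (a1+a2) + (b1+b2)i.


Real: 9.3 - 19.4 = -10.1
Imag: 12.4 + 0.7 = 13.1

-10.1000 + 13.1000i


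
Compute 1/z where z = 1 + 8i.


|z|^2 = 1+64 = 65
1/z = (1 - 8i)/65

1/z = 0.0154 - 0.1231i


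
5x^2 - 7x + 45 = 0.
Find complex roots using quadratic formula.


disc = (-7)^2 - 4*5*45 = 49 - 900 = -851
sqrt(|disc|) = sqrt(851) = 29.1719
Real part = 7/(2*5) = 0.7000
Imag part = 29.1719/(2*5) = 2.9172

0.7000 ± 2.9172i


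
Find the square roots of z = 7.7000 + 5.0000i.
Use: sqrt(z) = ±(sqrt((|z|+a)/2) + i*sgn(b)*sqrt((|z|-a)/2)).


|z| = sqrt(59.29+25) = 9.1810
sqrt((|z|+a)/2) = sqrt((9.1810+7.7)/2) = sqrt(8.4405) = 2.9053
sqrt((|z|-a)/2) = sqrt((9.1810-7.7)/2) = sqrt(0.7405) = 0.8605

±(2.9053 + 0.8605i) i.e. 2.9053 + 0.8605i and -2.9053 - 0.8605i


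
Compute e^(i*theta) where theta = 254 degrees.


cos(254°) = -0.2756
sin(254°) = -0.9613

e^(i*254°) = -0.2756 - 0.9613i


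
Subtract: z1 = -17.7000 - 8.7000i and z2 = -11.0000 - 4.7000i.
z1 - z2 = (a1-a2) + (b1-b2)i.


Real: -17.7 + 11 = -6.7
Imag: -8.7 + 4.7 = -4

-6.7000 - 4.0000i


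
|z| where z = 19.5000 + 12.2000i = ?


|z| = sqrt(19.5^2 + 12.2^2) = sqrt(380.25 + 148.84) = sqrt(529.09) = 23.0020

|z| = 23.0020


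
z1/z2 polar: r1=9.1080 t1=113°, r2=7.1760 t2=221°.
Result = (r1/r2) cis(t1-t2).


r = 9.1080 / 7.1760 = 1.2692
theta = 113° - 221° = -108° = 252° (mod 360)

1.2692 cis(252°)


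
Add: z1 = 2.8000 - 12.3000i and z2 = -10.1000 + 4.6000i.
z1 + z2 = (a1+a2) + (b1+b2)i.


Real: 2.8 - 10.1 = -7.3
Imag: -12.3 + 4.6 = -7.7

-7.3000 - 7.7000i


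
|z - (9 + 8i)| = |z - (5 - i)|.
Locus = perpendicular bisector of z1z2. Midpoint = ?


Equal distances means the locus is the perpendicular bisector of z1 and z2.
Midpoint = ((9+5)/2, (8+(-1))/2) = (7.0000, 3.5000)

Perpendicular bisector through (7.0000, 3.5000)


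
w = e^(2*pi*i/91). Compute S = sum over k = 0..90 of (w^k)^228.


The roots are w_k = w^k with w = e^(2*pi*i/91), and (w^k)^228 = (w^228)^k.
So S = 1 + u + u^2 + ... + u^(90) with u = w^228.
228 = 2*91 + 46, so 228 is not a multiple of 91: u = (w^91)^2 * w^46 = w^46 ≠ 1 (w is a primitive 91th root), while u^91 = (w^91)^228 = 1.
Geometric series: S = (1 - u^91)/(1 - u) = (1 - 1)/(1 - u) = 0

S = 0


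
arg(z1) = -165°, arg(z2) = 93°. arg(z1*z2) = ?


arg(z1*z2) = -165° + 93° = -72°
Normalized to (-180°, 180°]: -72°

-72°


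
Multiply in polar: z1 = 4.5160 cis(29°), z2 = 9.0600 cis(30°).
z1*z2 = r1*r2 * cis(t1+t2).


r = 4.5160 * 9.0600 = 40.9150
theta = 29° + 30° = 59° = 59° (mod 360)

40.9150 cis(59°)


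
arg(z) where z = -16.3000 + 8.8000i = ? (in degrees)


Re = -16.3, Im = 8.8
arg = atan2(8.8, -16.3) = 151.6364 degrees

arg(z) = 151.6364 degrees


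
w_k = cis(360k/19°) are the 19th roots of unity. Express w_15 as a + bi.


Angle = 360*15/19 = 284.2105°
a = cos(284.2105°) = 0.2455
b = sin(284.2105°) = -0.9694

0.2455 - 0.9694i


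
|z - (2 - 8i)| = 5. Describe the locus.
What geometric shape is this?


|z - z0| = r is a circle with center z0 and radius r.
Center = (2, -8), radius = 5

Circle with center (2, -8) and radius 5


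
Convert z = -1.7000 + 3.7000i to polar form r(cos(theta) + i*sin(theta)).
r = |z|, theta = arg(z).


r = sqrt(2.89+13.69) = sqrt(16.58) = 4.0719
theta = atan2(3.7, -1.7) = 114.6769 degrees

r = 4.0719, theta = 114.6769 degrees


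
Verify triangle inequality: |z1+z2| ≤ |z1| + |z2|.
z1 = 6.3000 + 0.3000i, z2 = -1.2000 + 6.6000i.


|z1| = sqrt(6.3^2 + 0.3^2) = sqrt(39.78) = 6.3071
|z2| = sqrt((-1.2)^2 + 6.6^2) = sqrt(45) = 6.7082
z1+z2 = 5.1000 + 6.9000i
|z1+z2| = sqrt(73.62) = 8.5802
|z1|+|z2| = 6.3071 + 6.7082 = 13.0153

|z1+z2| = 8.5802 ≤ |z1|+|z2| = 13.0153 (verified)


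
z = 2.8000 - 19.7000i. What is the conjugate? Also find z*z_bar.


z_bar = 2.8000 + 19.7000i
z*z_bar = 2.8^2 + (-19.7)^2 = 7.84 + 388.09 = 395.93

z_bar = 2.8000 + 19.7000i, z*z_bar = 395.93


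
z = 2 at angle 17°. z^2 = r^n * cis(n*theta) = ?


r^2 = 2^2 = 4
n*theta = 2*17° = 34° = 34° (mod 360)
a = 4*cos(34°) = 3.3162
b = 4*sin(34°) = 2.2368

4 cis(34°) = 3.3162 + 2.2368i


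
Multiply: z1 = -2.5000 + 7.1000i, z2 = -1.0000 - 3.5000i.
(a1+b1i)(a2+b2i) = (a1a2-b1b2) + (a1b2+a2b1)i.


Real = -2.5*(-1) - 7.1*(-3.5) = 2.5 - (-24.85) = 27.35
Imag = -2.5*(-3.5) - (1)*7.1 = 8.75 - (7.1) = 1.65

27.3500 + 1.6500i


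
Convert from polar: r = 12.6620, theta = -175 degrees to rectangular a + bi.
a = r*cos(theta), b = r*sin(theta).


a = 12.6620*cos(-175°) = 12.6620*(-0.99619) = -12.6138
b = 12.6620*sin(-175°) = 12.6620*(-0.08716) = -1.1036

-12.6138 - 1.1036i


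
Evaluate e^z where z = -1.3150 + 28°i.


e^-1.3150 = 0.26847
cos(28°) = 0.8829
sin(28°) = 0.4695
Real = 0.26847*0.8829 = 0.2370
Imag = 0.26847*0.4695 = 0.1260

0.2370 + 0.1260i


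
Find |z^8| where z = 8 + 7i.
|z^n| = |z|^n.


|z| = sqrt(64+49) = sqrt(113) = 10.6301
|z^8| = |z|^8 = (sqrt(113))^8 = 113^4 = 163047361

|z^8| = 163047361


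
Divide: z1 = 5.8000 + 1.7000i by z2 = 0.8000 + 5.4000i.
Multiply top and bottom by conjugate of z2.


Conjugate of z2 = 0.8000 - 5.4000i
Numerator: (5.8000 + 1.7000i)(0.8000 - 5.4000i) = 13.8200 - 29.9600i
Denominator: 0.8^2 + 5.4^2 = 29.8
Result = (13.8200 - 29.9600i)/29.8

0.4638 - 1.0054i


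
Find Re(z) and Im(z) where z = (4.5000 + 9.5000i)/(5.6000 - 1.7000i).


Multiply by conjugate: (4.5000 + 9.5000i)(5.6000 + 1.7000i) / (5.6^2 + (-1.7)^2)
Numerator real = 4.5*5.6 + 9.5*(-1.7) = 9.05
Numerator imag = 9.5*5.6 - 4.5*(-1.7) = 60.85
Denominator = 34.25
Re(z) = 9.05/34.25 = 0.2642
Im(z) = 60.85/34.25 = 1.7766

Re(z) = 0.2642, Im(z) = 1.7766


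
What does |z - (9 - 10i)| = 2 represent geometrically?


|z - z0| = r is a circle with center z0 and radius r.
Center = (9, -10), radius = 2

Circle with center (9, -10) and radius 2


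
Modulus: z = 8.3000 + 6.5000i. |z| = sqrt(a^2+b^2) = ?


|z| = sqrt(8.3^2 + 6.5^2) = sqrt(68.89 + 42.25) = sqrt(111.14) = 10.5423

|z| = 10.5423


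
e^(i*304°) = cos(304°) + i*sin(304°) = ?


cos(304°) = 0.5592
sin(304°) = -0.8290

e^(i*304°) = 0.5592 - 0.8290i


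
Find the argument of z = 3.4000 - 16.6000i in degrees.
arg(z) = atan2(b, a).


Re = 3.4, Im = -16.6
arg = atan2(-16.6, 3.4) = -78.4248 degrees

arg(z) = -78.4248 degrees


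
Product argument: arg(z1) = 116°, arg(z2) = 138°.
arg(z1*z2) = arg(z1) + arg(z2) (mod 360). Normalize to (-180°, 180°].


arg(z1*z2) = 116° + 138° = 254°
Normalized to (-180°, 180°]: -106°

-106°


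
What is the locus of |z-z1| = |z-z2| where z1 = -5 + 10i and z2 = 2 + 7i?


Equal distances means the locus is the perpendicular bisector of z1 and z2.
Midpoint = ((-5+2)/2, (10+7)/2) = (-1.5000, 8.5000)

Perpendicular bisector through (-1.5000, 8.5000)


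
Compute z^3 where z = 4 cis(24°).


r^3 = 4^3 = 64
n*theta = 3*24° = 72° = 72° (mod 360)
a = 64*cos(72°) = 19.7771
b = 64*sin(72°) = 60.8676

64 cis(72°) = 19.7771 + 60.8676i


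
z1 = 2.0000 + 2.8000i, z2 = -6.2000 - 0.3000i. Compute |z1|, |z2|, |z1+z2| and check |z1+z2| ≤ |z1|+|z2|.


|z1| = sqrt(2^2 + 2.8^2) = sqrt(11.84) = 3.4409
|z2| = sqrt((-6.2)^2 + (-0.3)^2) = sqrt(38.53) = 6.2073
z1+z2 = -4.2000 + 2.5000i
|z1+z2| = sqrt(23.89) = 4.8877
|z1|+|z2| = 3.4409 + 6.2073 = 9.6482

|z1+z2| = 4.8877 ≤ |z1|+|z2| = 9.6482 (verified)


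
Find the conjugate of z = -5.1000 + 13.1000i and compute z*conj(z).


z_bar = -5.1000 - 13.1000i
z*z_bar = (-5.1)^2 + 13.1^2 = 26.01 + 171.61 = 197.62

z_bar = -5.1000 - 13.1000i, z*z_bar = 197.62


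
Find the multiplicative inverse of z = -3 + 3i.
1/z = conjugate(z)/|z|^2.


|z|^2 = 9+9 = 18
1/z = (-3 - 3i)/18

1/z = -0.1667 - 0.1667i


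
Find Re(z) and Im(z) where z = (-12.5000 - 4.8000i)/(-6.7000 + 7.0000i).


Multiply by conjugate: (-12.5000 - 4.8000i)(-6.7000 - 7.0000i) / ((-6.7)^2 + 7^2)
Numerator real = -12.5*(-6.7) - (4.8)*7 = 50.15
Numerator imag = -4.8*(-6.7) - (-12.5)*7 = 119.66
Denominator = 93.89
Re(z) = 50.15/93.89 = 0.5341
Im(z) = 119.66/93.89 = 1.2745

Re(z) = 0.5341, Im(z) = 1.2745


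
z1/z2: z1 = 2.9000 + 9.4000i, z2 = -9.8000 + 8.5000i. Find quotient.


Conjugate of z2 = -9.8000 - 8.5000i
Numerator: (2.9000 + 9.4000i)(-9.8000 - 8.5000i) = 51.4800 - 116.7700i
Denominator: (-9.8)^2 + 8.5^2 = 168.29
Result = (51.4800 - 116.7700i)/168.29

0.3059 - 0.6939i


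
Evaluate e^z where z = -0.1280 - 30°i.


e^-0.1280 = 0.87985
cos(-30°) = 0.866
sin(-30°) = -0.5
Real = 0.87985*0.866 = 0.7620
Imag = 0.87985*(-0.5) = -0.4399

0.7620 - 0.4399i


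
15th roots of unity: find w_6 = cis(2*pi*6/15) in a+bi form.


Angle = 360*6/15 = 144°
a = cos(144°) = -0.8090
b = sin(144°) = 0.5878

-0.8090 + 0.5878i


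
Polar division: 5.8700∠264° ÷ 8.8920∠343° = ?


r = 5.8700 / 8.8920 = 0.6601
theta = 264° - 343° = -79° = 281° (mod 360)

0.6601 cis(281°)


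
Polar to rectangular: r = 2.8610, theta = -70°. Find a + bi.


a = 2.8610*cos(-70°) = 2.8610*0.342 = 0.9785
b = 2.8610*sin(-70°) = 2.8610*(-0.9397) = -2.6885

0.9785 - 2.6885i


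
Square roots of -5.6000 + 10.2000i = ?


|z| = sqrt(31.36+104.04) = 11.6362
sqrt((|z|+a)/2) = sqrt((11.6362+(-5.6))/2) = sqrt(3.0181) = 1.7373
sqrt((|z|-a)/2) = sqrt((11.6362-(-5.6))/2) = sqrt(8.6181) = 2.9357

±(1.7373 + 2.9357i) i.e. 1.7373 + 2.9357i and -1.7373 - 2.9357i


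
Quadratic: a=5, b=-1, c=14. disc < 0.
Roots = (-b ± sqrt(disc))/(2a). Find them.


disc = (-1)^2 - 4*5*14 = 1 - 280 = -279
sqrt(|disc|) = sqrt(279) = 16.7033
Real part = 1/(2*5) = 0.1000
Imag part = 16.7033/(2*5) = 1.6703

0.1000 ± 1.6703i


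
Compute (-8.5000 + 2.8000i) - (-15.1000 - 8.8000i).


Real: -8.5 + 15.1 = 6.6
Imag: 2.8 + 8.8 = 11.6

6.6000 + 11.6000i


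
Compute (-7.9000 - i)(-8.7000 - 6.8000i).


Real = -7.9*(-8.7) - (-1)*(-6.8) = 68.73 - 6.8 = 61.93
Imag = -7.9*(-6.8) - (8.7)*(-1) = 53.72 + 8.7 = 62.42

61.9300 + 62.4200i


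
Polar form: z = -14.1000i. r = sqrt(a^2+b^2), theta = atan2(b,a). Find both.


r = sqrt(0+198.81) = sqrt(198.81) = 14.1000
theta = atan2(-14.1, 0) = -90.0000 degrees

r = 14.1000, theta = -90.0000 degrees


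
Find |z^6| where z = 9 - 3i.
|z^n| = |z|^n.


|z| = sqrt(81+9) = sqrt(90) = 9.4868
|z^6| = |z|^6 = (sqrt(90))^6 = 90^3 = 729000

|z^6| = 729000


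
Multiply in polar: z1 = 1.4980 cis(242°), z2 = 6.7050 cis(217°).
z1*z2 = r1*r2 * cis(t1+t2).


r = 1.4980 * 6.7050 = 10.0441
theta = 242° + 217° = 459° = 99° (mod 360)

10.0441 cis(99°)


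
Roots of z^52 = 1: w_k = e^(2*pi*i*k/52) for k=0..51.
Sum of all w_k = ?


The sum of all 52th roots of unity is 0.
Geometric series: (1 - w^52)/(1 - w) = (1-1)/(1-w) = 0 since w^52 = 1, w ≠ 1.
Alternatively: coefficient of z^51 in z^52 - 1 is 0.

0


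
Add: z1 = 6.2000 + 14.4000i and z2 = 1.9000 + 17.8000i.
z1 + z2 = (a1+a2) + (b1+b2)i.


Real: 6.2 + 1.9 = 8.1
Imag: 14.4 + 17.8 = 32.2

8.1000 + 32.2000i


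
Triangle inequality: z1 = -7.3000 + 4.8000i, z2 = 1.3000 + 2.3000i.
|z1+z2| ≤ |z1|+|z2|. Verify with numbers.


|z1| = sqrt((-7.3)^2 + 4.8^2) = sqrt(76.33) = 8.7367
|z2| = sqrt(1.3^2 + 2.3^2) = sqrt(6.98) = 2.6420
z1+z2 = -6.0000 + 7.1000i
|z1+z2| = sqrt(86.41) = 9.2957
|z1|+|z2| = 8.7367 + 2.6420 = 11.3787

|z1+z2| = 9.2957 ≤ |z1|+|z2| = 11.3787 (verified)


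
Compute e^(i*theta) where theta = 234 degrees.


cos(234°) = -0.5878
sin(234°) = -0.8090

e^(i*234°) = -0.5878 - 0.8090i


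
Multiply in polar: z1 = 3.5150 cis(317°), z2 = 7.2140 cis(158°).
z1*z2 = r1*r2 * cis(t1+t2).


r = 3.5150 * 7.2140 = 25.3572
theta = 317° + 158° = 475° = 115° (mod 360)

25.3572 cis(115°)


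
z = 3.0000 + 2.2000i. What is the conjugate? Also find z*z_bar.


z_bar = 3.0000 - 2.2000i
z*z_bar = 3^2 + 2.2^2 = 9 + 4.84 = 13.84

z_bar = 3.0000 - 2.2000i, z*z_bar = 13.84


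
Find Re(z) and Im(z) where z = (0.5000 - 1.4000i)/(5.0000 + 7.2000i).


Multiply by conjugate: (0.5000 - 1.4000i)(5.0000 - 7.2000i) / (5^2 + 7.2^2)
Numerator real = 0.5*5 - (1.4)*7.2 = -7.58
Numerator imag = -1.4*5 - 0.5*7.2 = -10.6
Denominator = 76.84
Re(z) = -7.58/76.84 = -0.0986
Im(z) = -10.6/76.84 = -0.1379

Re(z) = -0.0986, Im(z) = -0.1379


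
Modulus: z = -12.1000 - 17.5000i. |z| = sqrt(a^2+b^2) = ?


|z| = sqrt((-12.1)^2 + (-17.5)^2) = sqrt(146.41 + 306.25) = sqrt(452.66) = 21.2758

|z| = 21.2758


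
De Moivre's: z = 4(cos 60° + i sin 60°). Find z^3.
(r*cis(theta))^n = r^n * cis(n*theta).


r^3 = 4^3 = 64
n*theta = 3*60° = 180° = 180° (mod 360)
a = 64*cos(180°) = -64.0000
b = 64*sin(180°) = 0

64 cis(180°) = -64.0000 + 0i


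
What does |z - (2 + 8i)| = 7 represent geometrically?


|z - z0| = r is a circle with center z0 and radius r.
Center = (2, 8), radius = 7

Circle with center (2, 8) and radius 7


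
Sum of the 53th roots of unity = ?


The sum of all 53th roots of unity is 0.
Geometric series: (1 - w^53)/(1 - w) = (1-1)/(1-w) = 0 since w^53 = 1, w ≠ 1.
Alternatively: coefficient of z^52 in z^53 - 1 is 0.

0


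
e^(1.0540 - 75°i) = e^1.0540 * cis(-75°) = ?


e^1.0540 = 2.8691
cos(-75°) = 0.25882
sin(-75°) = -0.9659
Real = 2.8691*0.25882 = 0.7426
Imag = 2.8691*(-0.9659) = -2.7713

0.7426 - 2.7713i


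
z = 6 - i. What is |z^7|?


|z| = sqrt(36+1) = sqrt(37) = 6.0828
|z^7| = |z|^7 = (sqrt(37))^7 = 37^3 * sqrt(37) = 50653*sqrt(37)

|z^7| = 50653*sqrt(37) ≈ 308110.1704


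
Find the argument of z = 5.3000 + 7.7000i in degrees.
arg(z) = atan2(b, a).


Re = 5.3, Im = 7.7
arg = atan2(7.7, 5.3) = 55.4599 degrees

arg(z) = 55.4599 degrees


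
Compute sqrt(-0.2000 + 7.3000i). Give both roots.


|z| = sqrt(0.04+53.29) = 7.3027
sqrt((|z|+a)/2) = sqrt((7.3027+(-0.2))/2) = sqrt(3.5514) = 1.8845
sqrt((|z|-a)/2) = sqrt((7.3027-(-0.2))/2) = sqrt(3.7514) = 1.9368

±(1.8845 + 1.9368i) i.e. 1.8845 + 1.9368i and -1.8845 - 1.9368i


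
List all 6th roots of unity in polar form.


The 6th roots of unity are cis(360k/6°) for k=0..5
Angle step = 360/6 = 60°
Primitive root: cis(60°)
Primitive root = 0.5000 + 0.8660i

6 roots at angles: 0°, 60°, 120°, 180°, 240°, 300°


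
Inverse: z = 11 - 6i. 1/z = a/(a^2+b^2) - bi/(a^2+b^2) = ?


|z|^2 = 121+36 = 157
1/z = (11 + 6i)/157

1/z = 0.0701 + 0.0382i


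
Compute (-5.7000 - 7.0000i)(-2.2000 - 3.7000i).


Real = -5.7*(-2.2) - (-7)*(-3.7) = 12.54 - 25.9 = -13.36
Imag = -5.7*(-3.7) - (2.2)*(-7) = 21.09 + 15.4 = 36.49

-13.3600 + 36.4900i


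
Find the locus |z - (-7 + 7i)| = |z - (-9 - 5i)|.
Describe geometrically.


Equal distances means the locus is the perpendicular bisector of z1 and z2.
Midpoint = ((-7+(-9))/2, (7+(-5))/2) = (-8.0000, 1.0000)

Perpendicular bisector through (-8.0000, 1.0000)


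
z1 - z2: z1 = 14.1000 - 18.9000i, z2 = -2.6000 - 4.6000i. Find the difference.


Real: 14.1 + 2.6 = 16.7
Imag: -18.9 + 4.6 = -14.3

16.7000 - 14.3000i


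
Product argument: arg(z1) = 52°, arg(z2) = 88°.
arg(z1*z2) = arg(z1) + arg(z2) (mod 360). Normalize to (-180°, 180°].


arg(z1*z2) = 52° + 88° = 140°
Normalized to (-180°, 180°]: 140°

140°


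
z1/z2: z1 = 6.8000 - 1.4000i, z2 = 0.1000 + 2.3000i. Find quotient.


Conjugate of z2 = 0.1000 - 2.3000i
Numerator: (6.8000 - 1.4000i)(0.1000 - 2.3000i) = -2.5400 - 15.7800i
Denominator: 0.1^2 + 2.3^2 = 5.3
Result = (-2.5400 - 15.7800i)/5.3

-0.4792 - 2.9774i


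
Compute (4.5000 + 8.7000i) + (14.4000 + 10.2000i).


Real: 4.5 + 14.4 = 18.9
Imag: 8.7 + 10.2 = 18.9

18.9000 + 18.9000i


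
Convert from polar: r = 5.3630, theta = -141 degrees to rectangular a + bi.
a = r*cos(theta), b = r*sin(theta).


a = 5.3630*cos(-141°) = 5.3630*(-0.777146) = -4.1678
b = 5.3630*sin(-141°) = 5.3630*(-0.62932) = -3.3750

-4.1678 - 3.3750i


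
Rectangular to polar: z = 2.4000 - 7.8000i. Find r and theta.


r = sqrt(5.76+60.84) = sqrt(66.6) = 8.1609
theta = atan2(-7.8, 2.4) = -72.8973 degrees

r = 8.1609, theta = -72.8973 degrees


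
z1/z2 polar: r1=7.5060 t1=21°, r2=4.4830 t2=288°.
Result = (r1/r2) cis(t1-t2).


r = 7.5060 / 4.4830 = 1.6743
theta = 21° - 288° = -267° = 93° (mod 360)

1.6743 cis(93°)


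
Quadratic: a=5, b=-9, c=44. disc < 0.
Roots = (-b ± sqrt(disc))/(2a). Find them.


disc = (-9)^2 - 4*5*44 = 81 - 880 = -799
sqrt(|disc|) = sqrt(799) = 28.2666
Real part = 9/(2*5) = 0.9000
Imag part = 28.2666/(2*5) = 2.8267

0.9000 ± 2.8267i


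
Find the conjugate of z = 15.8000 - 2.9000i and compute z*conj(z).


z_bar = 15.8000 + 2.9000i
z*z_bar = 15.8^2 + (-2.9)^2 = 249.64 + 8.41 = 258.05

z_bar = 15.8000 + 2.9000i, z*z_bar = 258.05


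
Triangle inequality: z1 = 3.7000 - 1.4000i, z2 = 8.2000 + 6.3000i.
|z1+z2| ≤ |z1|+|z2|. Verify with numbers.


|z1| = sqrt(3.7^2 + (-1.4)^2) = sqrt(15.65) = 3.9560
|z2| = sqrt(8.2^2 + 6.3^2) = sqrt(106.93) = 10.3407
z1+z2 = 11.9000 + 4.9000i
|z1+z2| = sqrt(165.62) = 12.8693
|z1|+|z2| = 3.9560 + 10.3407 = 14.2967

|z1+z2| = 12.8693 ≤ |z1|+|z2| = 14.2967 (verified)


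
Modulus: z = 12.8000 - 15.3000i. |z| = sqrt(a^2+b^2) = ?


|z| = sqrt(12.8^2 + (-15.3)^2) = sqrt(163.84 + 234.09) = sqrt(397.93) = 19.9482

|z| = 19.9482


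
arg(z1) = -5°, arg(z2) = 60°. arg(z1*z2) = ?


arg(z1*z2) = -5° + 60° = 55°
Normalized to (-180°, 180°]: 55°

55°


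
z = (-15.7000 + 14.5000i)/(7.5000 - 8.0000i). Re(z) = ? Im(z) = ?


Multiply by conjugate: (-15.7000 + 14.5000i)(7.5000 + 8.0000i) / (7.5^2 + (-8)^2)
Numerator real = -15.7*7.5 + 14.5*(-8) = -233.75
Numerator imag = 14.5*7.5 - (-15.7)*(-8) = -16.85
Denominator = 120.25
Re(z) = -233.75/120.25 = -1.9439
Im(z) = -16.85/120.25 = -0.1401

Re(z) = -1.9439, Im(z) = -0.1401


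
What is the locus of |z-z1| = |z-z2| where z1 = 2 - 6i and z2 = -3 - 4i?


Equal distances means the locus is the perpendicular bisector of z1 and z2.
Midpoint = ((2+(-3))/2, (-6+(-4))/2) = (-0.5000, -5.0000)

Perpendicular bisector through (-0.5000, -5.0000)


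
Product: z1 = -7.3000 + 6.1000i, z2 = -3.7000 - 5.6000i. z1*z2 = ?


Real = -7.3*(-3.7) - 6.1*(-5.6) = 27.01 - (-34.16) = 61.17
Imag = -7.3*(-5.6) - (3.7)*6.1 = 40.88 - (22.57) = 18.31

61.1700 + 18.3100i
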